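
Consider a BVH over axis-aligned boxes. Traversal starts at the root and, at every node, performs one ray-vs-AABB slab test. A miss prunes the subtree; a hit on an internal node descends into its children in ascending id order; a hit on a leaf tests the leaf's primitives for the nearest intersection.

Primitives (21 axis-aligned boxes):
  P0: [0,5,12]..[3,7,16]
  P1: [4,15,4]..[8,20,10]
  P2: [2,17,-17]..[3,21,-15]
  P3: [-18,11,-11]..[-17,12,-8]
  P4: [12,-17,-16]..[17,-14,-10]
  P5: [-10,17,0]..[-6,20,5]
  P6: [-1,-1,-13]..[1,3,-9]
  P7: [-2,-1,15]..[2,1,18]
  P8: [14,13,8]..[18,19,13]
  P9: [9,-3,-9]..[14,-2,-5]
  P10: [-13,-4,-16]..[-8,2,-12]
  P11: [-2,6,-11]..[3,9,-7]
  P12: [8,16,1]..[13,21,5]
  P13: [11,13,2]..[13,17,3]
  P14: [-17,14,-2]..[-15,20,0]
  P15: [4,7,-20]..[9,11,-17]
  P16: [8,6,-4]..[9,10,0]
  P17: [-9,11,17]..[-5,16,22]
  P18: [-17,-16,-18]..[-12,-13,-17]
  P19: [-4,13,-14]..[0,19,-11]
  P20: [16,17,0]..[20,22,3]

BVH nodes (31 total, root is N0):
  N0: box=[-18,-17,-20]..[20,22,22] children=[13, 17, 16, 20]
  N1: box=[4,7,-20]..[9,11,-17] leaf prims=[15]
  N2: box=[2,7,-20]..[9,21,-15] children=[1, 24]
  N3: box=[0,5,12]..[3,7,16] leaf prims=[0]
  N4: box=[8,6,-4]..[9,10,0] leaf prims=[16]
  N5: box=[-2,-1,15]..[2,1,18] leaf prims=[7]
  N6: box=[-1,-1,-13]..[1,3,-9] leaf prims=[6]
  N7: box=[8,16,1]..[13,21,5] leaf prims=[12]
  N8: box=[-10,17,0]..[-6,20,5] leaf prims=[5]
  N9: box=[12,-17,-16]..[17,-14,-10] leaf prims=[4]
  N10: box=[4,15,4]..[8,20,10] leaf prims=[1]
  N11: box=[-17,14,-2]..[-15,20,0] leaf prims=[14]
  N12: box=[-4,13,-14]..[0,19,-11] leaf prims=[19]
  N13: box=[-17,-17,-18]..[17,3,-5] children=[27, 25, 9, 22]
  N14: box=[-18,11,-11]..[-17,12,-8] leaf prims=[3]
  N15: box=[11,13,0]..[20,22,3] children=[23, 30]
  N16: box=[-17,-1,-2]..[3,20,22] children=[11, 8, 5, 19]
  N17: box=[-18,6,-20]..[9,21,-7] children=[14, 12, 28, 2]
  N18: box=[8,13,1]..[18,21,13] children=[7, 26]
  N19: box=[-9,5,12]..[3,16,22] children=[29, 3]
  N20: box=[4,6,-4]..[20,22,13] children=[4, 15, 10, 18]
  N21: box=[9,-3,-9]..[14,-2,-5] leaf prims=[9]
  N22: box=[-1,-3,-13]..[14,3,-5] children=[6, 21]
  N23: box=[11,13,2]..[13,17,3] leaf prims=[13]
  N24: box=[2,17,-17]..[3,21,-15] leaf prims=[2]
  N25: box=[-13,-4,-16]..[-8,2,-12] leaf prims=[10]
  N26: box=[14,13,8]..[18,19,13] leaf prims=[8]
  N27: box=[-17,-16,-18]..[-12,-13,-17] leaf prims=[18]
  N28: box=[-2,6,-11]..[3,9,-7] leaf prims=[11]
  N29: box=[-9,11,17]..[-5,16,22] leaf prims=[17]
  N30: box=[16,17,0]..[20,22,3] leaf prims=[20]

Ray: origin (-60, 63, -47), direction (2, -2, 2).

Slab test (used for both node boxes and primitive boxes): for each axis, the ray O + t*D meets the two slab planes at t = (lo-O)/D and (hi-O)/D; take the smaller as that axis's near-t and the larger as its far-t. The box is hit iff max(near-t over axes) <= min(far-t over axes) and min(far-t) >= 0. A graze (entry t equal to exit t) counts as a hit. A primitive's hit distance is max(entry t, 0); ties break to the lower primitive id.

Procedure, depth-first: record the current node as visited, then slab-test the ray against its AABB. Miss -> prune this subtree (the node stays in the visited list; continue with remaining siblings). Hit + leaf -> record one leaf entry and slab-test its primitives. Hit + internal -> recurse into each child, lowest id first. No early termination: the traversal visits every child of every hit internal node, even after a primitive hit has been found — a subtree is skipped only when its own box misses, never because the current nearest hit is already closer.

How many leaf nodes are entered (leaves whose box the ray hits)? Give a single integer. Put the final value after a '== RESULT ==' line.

Traverse from the root:
N0 x:[21,40] y:[41/2,40] z:[27/2,69/2] -> hit [21,69/2], descend [13, 16, 17, 20]
  N13 x:[43/2,77/2] y:[30,40] z:[29/2,21] -> miss, prune
  N16 x:[43/2,63/2] y:[43/2,32] z:[45/2,69/2] -> hit [45/2,63/2], descend [5, 8, 11, 19]
    N5 x:[29,31] y:[31,32] z:[31,65/2] -> hit [31,31] leaf, test {P7@t=31}
    N8 x:[25,27] y:[43/2,23] z:[47/2,26] -> miss, prune
    N11 x:[43/2,45/2] y:[43/2,49/2] z:[45/2,47/2] -> hit [45/2,45/2] leaf, test {P14@t=45/2}
    N19 x:[51/2,63/2] y:[47/2,29] z:[59/2,69/2] -> miss, prune
  N17 x:[21,69/2] y:[21,57/2] z:[27/2,20] -> miss, prune
  N20 x:[32,40] y:[41/2,57/2] z:[43/2,30] -> miss, prune

order=[0, 13, 16, 5, 8, 11, 19, 17, 20]  |boxes|=9  |leaves|=2  hit=P14

== RESULT ==
2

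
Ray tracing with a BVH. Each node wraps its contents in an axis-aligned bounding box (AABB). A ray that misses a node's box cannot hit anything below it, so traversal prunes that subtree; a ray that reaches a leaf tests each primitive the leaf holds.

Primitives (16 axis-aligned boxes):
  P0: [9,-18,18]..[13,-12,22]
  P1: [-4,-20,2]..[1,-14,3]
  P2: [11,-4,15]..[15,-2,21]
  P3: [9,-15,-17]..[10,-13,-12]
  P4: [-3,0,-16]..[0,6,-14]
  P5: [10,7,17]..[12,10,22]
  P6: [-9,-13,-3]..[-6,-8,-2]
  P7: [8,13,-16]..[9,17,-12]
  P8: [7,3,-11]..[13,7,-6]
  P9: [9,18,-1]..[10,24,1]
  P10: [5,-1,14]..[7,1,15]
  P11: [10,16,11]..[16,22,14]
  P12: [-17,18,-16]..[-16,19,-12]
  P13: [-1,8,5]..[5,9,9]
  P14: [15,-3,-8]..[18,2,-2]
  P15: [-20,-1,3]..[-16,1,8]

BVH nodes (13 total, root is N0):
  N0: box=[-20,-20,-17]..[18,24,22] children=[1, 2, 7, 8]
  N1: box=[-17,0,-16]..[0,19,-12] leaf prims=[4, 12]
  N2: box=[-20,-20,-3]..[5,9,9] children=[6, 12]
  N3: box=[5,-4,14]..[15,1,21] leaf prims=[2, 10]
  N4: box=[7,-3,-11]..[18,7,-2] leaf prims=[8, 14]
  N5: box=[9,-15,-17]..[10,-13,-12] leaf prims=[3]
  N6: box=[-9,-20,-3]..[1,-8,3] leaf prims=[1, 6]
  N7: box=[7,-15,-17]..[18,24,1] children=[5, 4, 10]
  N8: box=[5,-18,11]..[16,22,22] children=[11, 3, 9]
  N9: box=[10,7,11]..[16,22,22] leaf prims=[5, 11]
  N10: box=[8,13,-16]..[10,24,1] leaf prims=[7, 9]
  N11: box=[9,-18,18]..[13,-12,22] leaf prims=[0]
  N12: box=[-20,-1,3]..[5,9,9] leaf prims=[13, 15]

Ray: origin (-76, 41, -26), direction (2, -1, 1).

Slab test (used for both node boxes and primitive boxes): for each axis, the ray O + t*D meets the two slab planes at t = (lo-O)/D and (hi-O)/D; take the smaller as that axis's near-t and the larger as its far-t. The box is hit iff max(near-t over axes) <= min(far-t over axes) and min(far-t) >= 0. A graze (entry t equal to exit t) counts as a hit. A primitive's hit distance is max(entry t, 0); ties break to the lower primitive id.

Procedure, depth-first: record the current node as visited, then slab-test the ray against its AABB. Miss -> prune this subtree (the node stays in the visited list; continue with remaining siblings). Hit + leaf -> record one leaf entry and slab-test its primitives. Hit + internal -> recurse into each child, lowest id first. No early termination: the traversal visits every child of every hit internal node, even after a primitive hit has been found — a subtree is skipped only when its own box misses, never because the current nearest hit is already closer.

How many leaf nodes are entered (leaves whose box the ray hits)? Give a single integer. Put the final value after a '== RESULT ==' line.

Traverse from the root:
N0 x:[28,47] y:[17,61] z:[9,48] -> hit [28,47], descend [1, 2, 7, 8]
  N1 x:[59/2,38] y:[22,41] z:[10,14] -> miss, prune
  N2 x:[28,81/2] y:[32,61] z:[23,35] -> hit [32,35], descend [6, 12]
    N6 x:[67/2,77/2] y:[49,61] z:[23,29] -> miss, prune
    N12 x:[28,81/2] y:[32,42] z:[29,35] -> hit [32,35] leaf, test {P13(miss), P15(miss)}
  N7 x:[83/2,47] y:[17,56] z:[9,27] -> miss, prune
  N8 x:[81/2,46] y:[19,59] z:[37,48] -> hit [81/2,46], descend [3, 9, 11]
    N3 x:[81/2,91/2] y:[40,45] z:[40,47] -> hit [81/2,45] leaf, test {P2@t=87/2, P10@t=81/2}
    N9 x:[43,46] y:[19,34] z:[37,48] -> miss, prune
    N11 x:[85/2,89/2] y:[53,59] z:[44,48] -> miss, prune

Visited [0, 1, 2, 6, 12, 7, 8, 3, 9, 11]. Tests: 10 box, 2 leaf. Nearest: P10.

== RESULT ==
2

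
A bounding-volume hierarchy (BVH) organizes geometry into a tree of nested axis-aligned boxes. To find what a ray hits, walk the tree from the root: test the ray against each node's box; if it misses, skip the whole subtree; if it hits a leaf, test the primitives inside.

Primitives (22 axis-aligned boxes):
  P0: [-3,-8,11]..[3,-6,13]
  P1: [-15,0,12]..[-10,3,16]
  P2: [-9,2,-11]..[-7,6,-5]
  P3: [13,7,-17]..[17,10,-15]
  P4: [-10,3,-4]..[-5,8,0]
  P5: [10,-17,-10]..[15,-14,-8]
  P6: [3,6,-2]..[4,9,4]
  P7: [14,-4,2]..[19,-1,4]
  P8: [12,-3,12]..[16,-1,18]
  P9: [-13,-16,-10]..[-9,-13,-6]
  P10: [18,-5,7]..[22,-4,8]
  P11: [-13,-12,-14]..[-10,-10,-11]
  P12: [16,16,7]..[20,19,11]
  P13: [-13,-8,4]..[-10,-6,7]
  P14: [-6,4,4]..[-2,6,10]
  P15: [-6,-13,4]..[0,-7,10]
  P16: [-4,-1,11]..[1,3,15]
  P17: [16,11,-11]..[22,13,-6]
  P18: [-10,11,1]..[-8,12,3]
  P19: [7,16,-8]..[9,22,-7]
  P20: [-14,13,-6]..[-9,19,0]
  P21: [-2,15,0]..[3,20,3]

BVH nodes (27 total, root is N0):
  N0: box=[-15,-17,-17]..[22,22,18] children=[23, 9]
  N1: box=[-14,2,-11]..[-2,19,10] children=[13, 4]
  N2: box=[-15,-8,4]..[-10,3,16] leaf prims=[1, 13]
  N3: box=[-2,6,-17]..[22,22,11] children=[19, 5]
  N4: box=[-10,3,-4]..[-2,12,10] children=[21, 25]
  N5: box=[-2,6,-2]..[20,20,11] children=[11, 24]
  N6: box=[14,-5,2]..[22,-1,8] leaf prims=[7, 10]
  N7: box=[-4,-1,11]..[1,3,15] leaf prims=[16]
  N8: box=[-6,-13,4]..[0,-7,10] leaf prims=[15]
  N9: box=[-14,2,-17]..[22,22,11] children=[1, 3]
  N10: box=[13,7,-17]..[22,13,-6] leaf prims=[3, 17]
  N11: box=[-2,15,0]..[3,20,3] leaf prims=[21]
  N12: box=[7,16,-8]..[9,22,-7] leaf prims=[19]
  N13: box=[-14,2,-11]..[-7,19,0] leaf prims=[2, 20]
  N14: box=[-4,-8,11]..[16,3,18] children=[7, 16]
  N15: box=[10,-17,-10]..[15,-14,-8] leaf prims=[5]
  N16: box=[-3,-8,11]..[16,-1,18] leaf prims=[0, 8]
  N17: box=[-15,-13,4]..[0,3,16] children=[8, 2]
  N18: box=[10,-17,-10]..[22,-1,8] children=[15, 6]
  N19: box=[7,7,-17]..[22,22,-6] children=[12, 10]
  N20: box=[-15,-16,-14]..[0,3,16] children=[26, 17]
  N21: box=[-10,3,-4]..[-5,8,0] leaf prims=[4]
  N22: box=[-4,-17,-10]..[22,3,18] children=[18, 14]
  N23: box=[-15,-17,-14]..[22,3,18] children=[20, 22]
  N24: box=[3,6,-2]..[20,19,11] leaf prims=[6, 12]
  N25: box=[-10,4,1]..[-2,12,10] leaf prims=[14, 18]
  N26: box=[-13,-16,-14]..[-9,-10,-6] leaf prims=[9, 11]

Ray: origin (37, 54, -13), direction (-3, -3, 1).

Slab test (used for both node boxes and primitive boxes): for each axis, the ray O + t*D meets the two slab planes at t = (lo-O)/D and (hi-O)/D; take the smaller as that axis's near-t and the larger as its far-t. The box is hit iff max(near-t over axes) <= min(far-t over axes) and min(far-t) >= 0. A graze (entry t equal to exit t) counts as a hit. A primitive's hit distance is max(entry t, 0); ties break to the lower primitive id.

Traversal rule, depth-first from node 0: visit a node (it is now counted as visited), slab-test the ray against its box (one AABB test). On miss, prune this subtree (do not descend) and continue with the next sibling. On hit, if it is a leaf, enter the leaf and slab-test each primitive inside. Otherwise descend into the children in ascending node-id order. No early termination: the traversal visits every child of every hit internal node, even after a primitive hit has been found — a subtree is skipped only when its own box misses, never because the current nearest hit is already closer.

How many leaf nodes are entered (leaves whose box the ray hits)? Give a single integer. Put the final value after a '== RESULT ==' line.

Walk:
N0 x:[5,52/3] y:[32/3,71/3] z:[-4,31] -> hit [32/3,52/3], descend [9, 23]
  N9 x:[5,17] y:[32/3,52/3] z:[-4,24] -> hit [32/3,17], descend [1, 3]
    N1 x:[13,17] y:[35/3,52/3] z:[2,23] -> hit [13,17], descend [4, 13]
      N4 x:[13,47/3] y:[14,17] z:[9,23] -> hit [14,47/3], descend [21, 25]
        N21 x:[14,47/3] y:[46/3,17] z:[9,13] -> miss, prune
        N25 x:[13,47/3] y:[14,50/3] z:[14,23] -> hit [14,47/3] leaf, test {P14(miss), P18(miss)}
      N13 x:[44/3,17] y:[35/3,52/3] z:[2,13] -> miss, prune
    N3 x:[5,13] y:[32/3,16] z:[-4,24] -> hit [32/3,13], descend [5, 19]
      N5 x:[17/3,13] y:[34/3,16] z:[11,24] -> hit [34/3,13], descend [11, 24]
        N11 x:[34/3,13] y:[34/3,13] z:[13,16] -> hit [13,13] leaf, test {P21@t=13}
        N24 x:[17/3,34/3] y:[35/3,16] z:[11,24] -> miss, prune
      N19 x:[5,10] y:[32/3,47/3] z:[-4,7] -> miss, prune
  N23 x:[5,52/3] y:[17,71/3] z:[-1,31] -> hit [17,52/3], descend [20, 22]
    N20 x:[37/3,52/3] y:[17,70/3] z:[-1,29] -> hit [17,52/3], descend [17, 26]
      N17 x:[37/3,52/3] y:[17,67/3] z:[17,29] -> hit [17,52/3], descend [2, 8]
        N2 x:[47/3,52/3] y:[17,62/3] z:[17,29] -> hit [17,52/3] leaf, test {P1(miss), P13(miss)}
        N8 x:[37/3,43/3] y:[61/3,67/3] z:[17,23] -> miss, prune
      N26 x:[46/3,50/3] y:[64/3,70/3] z:[-1,7] -> miss, prune
    N22 x:[5,41/3] y:[17,71/3] z:[3,31] -> miss, prune

order=[0, 9, 1, 4, 21, 25, 13, 3, 5, 11, 24, 19, 23, 20, 17, 2, 8, 26, 22]  |boxes|=19  |leaves|=3  hit=P21

== RESULT ==
3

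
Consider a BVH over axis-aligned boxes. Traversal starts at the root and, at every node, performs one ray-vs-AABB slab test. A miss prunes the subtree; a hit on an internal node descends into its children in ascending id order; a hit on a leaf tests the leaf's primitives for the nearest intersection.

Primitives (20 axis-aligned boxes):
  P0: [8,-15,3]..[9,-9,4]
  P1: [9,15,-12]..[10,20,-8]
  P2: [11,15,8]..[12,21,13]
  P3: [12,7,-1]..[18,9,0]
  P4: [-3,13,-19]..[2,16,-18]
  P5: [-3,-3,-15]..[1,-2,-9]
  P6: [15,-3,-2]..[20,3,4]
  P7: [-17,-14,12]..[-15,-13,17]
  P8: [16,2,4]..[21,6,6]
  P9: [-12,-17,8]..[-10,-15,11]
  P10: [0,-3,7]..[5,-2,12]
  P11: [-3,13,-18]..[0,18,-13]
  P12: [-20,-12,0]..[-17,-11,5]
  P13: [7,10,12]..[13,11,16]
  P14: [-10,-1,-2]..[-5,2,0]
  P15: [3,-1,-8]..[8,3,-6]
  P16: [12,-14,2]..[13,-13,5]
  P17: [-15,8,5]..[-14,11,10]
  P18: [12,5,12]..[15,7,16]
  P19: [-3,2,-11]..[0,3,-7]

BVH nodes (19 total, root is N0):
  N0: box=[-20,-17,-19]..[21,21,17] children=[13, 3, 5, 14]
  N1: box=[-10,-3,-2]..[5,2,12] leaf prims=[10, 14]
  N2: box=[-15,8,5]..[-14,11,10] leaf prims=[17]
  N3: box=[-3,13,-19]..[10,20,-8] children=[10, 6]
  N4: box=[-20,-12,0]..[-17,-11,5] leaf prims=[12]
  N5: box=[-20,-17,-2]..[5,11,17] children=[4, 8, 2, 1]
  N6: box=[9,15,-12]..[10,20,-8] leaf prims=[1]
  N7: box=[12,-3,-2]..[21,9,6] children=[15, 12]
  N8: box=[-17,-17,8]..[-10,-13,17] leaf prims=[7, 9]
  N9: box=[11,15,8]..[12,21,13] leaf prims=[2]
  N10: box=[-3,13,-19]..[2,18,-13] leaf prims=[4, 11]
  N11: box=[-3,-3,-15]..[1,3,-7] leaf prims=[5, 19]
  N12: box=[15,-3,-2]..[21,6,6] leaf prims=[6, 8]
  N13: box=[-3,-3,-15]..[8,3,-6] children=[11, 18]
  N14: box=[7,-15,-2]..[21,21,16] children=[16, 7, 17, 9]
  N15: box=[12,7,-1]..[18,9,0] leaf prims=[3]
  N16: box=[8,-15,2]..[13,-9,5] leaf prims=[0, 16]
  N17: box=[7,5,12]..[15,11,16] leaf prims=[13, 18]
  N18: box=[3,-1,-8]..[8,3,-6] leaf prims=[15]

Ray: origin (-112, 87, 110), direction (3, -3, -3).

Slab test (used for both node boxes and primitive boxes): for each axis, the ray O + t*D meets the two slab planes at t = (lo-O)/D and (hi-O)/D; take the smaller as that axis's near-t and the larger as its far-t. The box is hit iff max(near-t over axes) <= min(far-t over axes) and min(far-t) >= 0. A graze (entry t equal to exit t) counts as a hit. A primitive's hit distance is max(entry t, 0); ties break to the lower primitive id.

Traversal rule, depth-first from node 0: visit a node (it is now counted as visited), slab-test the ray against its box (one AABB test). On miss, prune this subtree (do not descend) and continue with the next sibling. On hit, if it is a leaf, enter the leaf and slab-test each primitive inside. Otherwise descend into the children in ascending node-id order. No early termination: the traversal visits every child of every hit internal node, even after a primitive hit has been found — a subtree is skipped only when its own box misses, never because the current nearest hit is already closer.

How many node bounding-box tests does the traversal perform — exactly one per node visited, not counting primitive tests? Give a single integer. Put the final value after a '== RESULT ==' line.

Walk:
N0 x:[92/3,133/3] y:[22,104/3] z:[31,43] -> hit [31,104/3], descend [3, 5, 13, 14]
  N3 x:[109/3,122/3] y:[67/3,74/3] z:[118/3,43] -> miss, prune
  N5 x:[92/3,39] y:[76/3,104/3] z:[31,112/3] -> hit [31,104/3], descend [1, 2, 4, 8]
    N1 x:[34,39] y:[85/3,30] z:[98/3,112/3] -> miss, prune
    N2 x:[97/3,98/3] y:[76/3,79/3] z:[100/3,35] -> miss, prune
    N4 x:[92/3,95/3] y:[98/3,33] z:[35,110/3] -> miss, prune
    N8 x:[95/3,34] y:[100/3,104/3] z:[31,34] -> hit [100/3,34] leaf, test {P7(miss), P9@t=34}
  N13 x:[109/3,40] y:[28,30] z:[116/3,125/3] -> miss, prune
  N14 x:[119/3,133/3] y:[22,34] z:[94/3,112/3] -> miss, prune

Summary -> nodes [0, 3, 5, 1, 2, 4, 8, 13, 14]; box-tests=9; leaf-entries=1; first=P9

== RESULT ==
9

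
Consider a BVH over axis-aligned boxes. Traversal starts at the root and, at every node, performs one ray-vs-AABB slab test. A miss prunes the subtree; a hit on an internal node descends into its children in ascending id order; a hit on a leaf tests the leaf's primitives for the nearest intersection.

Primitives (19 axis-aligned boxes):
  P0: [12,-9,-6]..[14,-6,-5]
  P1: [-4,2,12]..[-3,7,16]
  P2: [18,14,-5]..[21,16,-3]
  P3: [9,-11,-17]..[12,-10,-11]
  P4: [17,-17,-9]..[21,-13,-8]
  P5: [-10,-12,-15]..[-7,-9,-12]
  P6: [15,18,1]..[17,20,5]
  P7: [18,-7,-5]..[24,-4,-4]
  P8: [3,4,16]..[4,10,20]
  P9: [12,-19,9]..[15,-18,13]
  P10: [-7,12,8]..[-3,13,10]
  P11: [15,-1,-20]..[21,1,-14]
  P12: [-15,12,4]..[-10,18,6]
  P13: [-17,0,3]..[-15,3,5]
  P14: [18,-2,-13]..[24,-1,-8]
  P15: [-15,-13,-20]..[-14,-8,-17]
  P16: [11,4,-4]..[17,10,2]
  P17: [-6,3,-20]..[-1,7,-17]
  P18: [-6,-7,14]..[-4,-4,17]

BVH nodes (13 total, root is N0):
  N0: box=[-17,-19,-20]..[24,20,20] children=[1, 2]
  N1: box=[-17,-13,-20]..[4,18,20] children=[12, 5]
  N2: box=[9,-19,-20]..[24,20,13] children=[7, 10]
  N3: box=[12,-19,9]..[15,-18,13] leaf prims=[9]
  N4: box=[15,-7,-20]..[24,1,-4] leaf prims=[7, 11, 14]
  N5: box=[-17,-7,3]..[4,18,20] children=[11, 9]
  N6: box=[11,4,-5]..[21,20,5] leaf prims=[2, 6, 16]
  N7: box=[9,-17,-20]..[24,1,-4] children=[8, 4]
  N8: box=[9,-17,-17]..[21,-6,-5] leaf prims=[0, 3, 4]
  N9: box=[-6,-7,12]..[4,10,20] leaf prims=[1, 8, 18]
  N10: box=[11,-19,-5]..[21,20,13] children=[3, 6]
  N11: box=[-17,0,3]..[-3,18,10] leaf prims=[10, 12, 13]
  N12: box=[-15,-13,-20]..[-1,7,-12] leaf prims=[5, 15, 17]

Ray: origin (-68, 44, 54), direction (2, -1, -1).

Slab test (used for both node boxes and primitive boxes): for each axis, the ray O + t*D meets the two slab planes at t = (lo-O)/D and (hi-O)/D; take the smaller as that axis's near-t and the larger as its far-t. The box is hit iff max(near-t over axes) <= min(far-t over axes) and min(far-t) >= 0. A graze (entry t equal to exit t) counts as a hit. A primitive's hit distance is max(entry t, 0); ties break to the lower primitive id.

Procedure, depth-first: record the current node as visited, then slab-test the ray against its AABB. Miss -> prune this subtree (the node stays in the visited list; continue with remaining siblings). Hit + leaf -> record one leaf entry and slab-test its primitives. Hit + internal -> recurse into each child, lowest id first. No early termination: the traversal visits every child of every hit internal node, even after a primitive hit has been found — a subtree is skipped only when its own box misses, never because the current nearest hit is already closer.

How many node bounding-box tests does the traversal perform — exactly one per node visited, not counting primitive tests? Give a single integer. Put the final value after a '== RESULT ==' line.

Trace the traversal:
N0 x:[51/2,46] y:[24,63] z:[34,74] -> hit [34,46], descend [1, 2]
  N1 x:[51/2,36] y:[26,57] z:[34,74] -> hit [34,36], descend [5, 12]
    N5 x:[51/2,36] y:[26,51] z:[34,51] -> hit [34,36], descend [9, 11]
      N9 x:[31,36] y:[34,51] z:[34,42] -> hit [34,36] leaf, test {P1(miss), P8@t=71/2, P18(miss)}
      N11 x:[51/2,65/2] y:[26,44] z:[44,51] -> miss, prune
    N12 x:[53/2,67/2] y:[37,57] z:[66,74] -> miss, prune
  N2 x:[77/2,46] y:[24,63] z:[41,74] -> hit [41,46], descend [7, 10]
    N7 x:[77/2,46] y:[43,61] z:[58,74] -> miss, prune
    N10 x:[79/2,89/2] y:[24,63] z:[41,59] -> hit [41,89/2], descend [3, 6]
      N3 x:[40,83/2] y:[62,63] z:[41,45] -> miss, prune
      N6 x:[79/2,89/2] y:[24,40] z:[49,59] -> miss, prune

Visited [0, 1, 5, 9, 11, 12, 2, 7, 10, 3, 6]. Tests: 11 box, 1 leaf. Nearest: P8.

== RESULT ==
11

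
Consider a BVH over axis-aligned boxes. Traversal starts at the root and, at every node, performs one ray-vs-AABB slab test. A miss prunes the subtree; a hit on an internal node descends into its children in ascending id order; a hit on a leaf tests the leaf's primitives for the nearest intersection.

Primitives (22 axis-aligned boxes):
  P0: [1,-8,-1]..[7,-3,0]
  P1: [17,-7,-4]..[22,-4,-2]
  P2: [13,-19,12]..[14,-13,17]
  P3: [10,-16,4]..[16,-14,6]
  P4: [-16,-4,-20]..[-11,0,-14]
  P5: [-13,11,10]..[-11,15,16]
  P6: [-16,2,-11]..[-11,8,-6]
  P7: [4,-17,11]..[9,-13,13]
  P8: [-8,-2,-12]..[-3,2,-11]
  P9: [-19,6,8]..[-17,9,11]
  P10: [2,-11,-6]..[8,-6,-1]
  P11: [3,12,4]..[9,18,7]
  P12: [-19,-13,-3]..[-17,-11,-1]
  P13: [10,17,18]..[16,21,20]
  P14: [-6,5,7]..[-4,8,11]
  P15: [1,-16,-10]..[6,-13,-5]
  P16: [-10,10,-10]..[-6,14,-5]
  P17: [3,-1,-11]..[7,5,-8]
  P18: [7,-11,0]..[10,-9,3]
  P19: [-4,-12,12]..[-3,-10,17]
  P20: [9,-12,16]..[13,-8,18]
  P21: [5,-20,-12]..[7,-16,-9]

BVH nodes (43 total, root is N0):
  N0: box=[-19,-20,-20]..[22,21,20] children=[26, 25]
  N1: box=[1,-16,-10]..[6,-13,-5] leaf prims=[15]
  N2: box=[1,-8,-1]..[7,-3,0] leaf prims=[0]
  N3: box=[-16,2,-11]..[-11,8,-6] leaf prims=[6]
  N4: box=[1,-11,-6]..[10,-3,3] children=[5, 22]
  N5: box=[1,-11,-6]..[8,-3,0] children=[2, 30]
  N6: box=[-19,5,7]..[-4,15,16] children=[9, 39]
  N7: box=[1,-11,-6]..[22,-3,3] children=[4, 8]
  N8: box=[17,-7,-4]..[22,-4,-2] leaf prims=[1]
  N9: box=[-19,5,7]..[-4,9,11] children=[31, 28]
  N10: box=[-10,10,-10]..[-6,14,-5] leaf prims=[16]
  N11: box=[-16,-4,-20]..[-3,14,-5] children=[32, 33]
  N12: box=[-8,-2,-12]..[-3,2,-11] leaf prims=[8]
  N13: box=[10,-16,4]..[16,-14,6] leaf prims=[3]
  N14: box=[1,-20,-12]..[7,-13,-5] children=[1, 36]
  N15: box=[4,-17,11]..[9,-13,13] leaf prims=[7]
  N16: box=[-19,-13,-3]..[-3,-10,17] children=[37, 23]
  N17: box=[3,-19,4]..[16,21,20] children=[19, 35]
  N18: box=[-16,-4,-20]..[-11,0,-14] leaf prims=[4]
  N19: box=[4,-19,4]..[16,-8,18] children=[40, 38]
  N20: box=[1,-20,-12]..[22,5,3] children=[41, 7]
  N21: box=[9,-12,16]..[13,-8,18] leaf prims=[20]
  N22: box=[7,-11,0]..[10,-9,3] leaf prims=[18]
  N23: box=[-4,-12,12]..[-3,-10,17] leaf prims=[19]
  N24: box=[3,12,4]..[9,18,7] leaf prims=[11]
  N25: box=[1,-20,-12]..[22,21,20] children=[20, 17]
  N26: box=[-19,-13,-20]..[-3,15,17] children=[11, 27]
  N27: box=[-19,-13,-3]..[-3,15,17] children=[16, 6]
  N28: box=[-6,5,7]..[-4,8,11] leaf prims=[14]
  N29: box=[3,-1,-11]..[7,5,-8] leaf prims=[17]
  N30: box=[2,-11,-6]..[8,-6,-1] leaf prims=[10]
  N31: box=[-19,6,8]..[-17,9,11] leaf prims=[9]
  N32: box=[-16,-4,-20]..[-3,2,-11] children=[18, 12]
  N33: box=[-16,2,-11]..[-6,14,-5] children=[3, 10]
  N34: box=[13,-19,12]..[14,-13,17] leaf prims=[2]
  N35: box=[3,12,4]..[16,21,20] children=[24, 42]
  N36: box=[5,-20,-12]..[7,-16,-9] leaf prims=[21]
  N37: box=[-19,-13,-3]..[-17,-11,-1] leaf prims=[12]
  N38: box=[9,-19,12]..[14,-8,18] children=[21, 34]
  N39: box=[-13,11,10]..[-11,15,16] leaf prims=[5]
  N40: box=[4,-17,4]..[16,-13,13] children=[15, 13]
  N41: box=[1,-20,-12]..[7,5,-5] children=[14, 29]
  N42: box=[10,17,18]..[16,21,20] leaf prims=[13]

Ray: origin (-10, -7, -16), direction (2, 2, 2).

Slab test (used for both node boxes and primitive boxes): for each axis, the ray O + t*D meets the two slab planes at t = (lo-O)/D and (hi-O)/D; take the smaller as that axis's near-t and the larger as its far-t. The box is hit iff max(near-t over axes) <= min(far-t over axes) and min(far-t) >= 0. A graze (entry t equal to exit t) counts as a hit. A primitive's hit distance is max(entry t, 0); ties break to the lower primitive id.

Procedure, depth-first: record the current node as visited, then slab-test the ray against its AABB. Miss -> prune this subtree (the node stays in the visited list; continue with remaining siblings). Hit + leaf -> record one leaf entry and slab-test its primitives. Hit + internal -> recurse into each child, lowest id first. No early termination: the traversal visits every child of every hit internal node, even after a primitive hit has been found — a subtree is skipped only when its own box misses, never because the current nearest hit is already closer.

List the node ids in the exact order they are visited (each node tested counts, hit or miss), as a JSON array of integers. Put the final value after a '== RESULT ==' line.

Traverse from the root:
N0 x:[-9/2,16] y:[-13/2,14] z:[-2,18] -> hit [-2,14], descend [25, 26]
  N25 x:[11/2,16] y:[-13/2,14] z:[2,18] -> hit [11/2,14], descend [17, 20]
    N17 x:[13/2,13] y:[-6,14] z:[10,18] -> hit [10,13], descend [19, 35]
      N19 x:[7,13] y:[-6,-1/2] z:[10,17] -> miss, prune
      N35 x:[13/2,13] y:[19/2,14] z:[10,18] -> hit [10,13], descend [24, 42]
        N24 x:[13/2,19/2] y:[19/2,25/2] z:[10,23/2] -> miss, prune
        N42 x:[10,13] y:[12,14] z:[17,18] -> miss, prune
    N20 x:[11/2,16] y:[-13/2,6] z:[2,19/2] -> hit [11/2,6], descend [7, 41]
      N7 x:[11/2,16] y:[-2,2] z:[5,19/2] -> miss, prune
      N41 x:[11/2,17/2] y:[-13/2,6] z:[2,11/2] -> hit [11/2,11/2], descend [14, 29]
        N14 x:[11/2,17/2] y:[-13/2,-3] z:[2,11/2] -> miss, prune
        N29 x:[13/2,17/2] y:[3,6] z:[5/2,4] -> miss, prune
  N26 x:[-9/2,7/2] y:[-3,11] z:[-2,33/2] -> hit [-2,7/2], descend [11, 27]
    N11 x:[-3,7/2] y:[3/2,21/2] z:[-2,11/2] -> hit [3/2,7/2], descend [32, 33]
      N32 x:[-3,7/2] y:[3/2,9/2] z:[-2,5/2] -> hit [3/2,5/2], descend [12, 18]
        N12 x:[1,7/2] y:[5/2,9/2] z:[2,5/2] -> hit [5/2,5/2] leaf, test {P8@t=5/2}
        N18 x:[-3,-1/2] y:[3/2,7/2] z:[-2,1] -> miss, prune
      N33 x:[-3,2] y:[9/2,21/2] z:[5/2,11/2] -> miss, prune
    N27 x:[-9/2,7/2] y:[-3,11] z:[13/2,33/2] -> miss, prune

order=[0, 25, 17, 19, 35, 24, 42, 20, 7, 41, 14, 29, 26, 11, 32, 12, 18, 33, 27]  |boxes|=19  |leaves|=1  hit=P8

== RESULT ==
[0, 25, 17, 19, 35, 24, 42, 20, 7, 41, 14, 29, 26, 11, 32, 12, 18, 33, 27]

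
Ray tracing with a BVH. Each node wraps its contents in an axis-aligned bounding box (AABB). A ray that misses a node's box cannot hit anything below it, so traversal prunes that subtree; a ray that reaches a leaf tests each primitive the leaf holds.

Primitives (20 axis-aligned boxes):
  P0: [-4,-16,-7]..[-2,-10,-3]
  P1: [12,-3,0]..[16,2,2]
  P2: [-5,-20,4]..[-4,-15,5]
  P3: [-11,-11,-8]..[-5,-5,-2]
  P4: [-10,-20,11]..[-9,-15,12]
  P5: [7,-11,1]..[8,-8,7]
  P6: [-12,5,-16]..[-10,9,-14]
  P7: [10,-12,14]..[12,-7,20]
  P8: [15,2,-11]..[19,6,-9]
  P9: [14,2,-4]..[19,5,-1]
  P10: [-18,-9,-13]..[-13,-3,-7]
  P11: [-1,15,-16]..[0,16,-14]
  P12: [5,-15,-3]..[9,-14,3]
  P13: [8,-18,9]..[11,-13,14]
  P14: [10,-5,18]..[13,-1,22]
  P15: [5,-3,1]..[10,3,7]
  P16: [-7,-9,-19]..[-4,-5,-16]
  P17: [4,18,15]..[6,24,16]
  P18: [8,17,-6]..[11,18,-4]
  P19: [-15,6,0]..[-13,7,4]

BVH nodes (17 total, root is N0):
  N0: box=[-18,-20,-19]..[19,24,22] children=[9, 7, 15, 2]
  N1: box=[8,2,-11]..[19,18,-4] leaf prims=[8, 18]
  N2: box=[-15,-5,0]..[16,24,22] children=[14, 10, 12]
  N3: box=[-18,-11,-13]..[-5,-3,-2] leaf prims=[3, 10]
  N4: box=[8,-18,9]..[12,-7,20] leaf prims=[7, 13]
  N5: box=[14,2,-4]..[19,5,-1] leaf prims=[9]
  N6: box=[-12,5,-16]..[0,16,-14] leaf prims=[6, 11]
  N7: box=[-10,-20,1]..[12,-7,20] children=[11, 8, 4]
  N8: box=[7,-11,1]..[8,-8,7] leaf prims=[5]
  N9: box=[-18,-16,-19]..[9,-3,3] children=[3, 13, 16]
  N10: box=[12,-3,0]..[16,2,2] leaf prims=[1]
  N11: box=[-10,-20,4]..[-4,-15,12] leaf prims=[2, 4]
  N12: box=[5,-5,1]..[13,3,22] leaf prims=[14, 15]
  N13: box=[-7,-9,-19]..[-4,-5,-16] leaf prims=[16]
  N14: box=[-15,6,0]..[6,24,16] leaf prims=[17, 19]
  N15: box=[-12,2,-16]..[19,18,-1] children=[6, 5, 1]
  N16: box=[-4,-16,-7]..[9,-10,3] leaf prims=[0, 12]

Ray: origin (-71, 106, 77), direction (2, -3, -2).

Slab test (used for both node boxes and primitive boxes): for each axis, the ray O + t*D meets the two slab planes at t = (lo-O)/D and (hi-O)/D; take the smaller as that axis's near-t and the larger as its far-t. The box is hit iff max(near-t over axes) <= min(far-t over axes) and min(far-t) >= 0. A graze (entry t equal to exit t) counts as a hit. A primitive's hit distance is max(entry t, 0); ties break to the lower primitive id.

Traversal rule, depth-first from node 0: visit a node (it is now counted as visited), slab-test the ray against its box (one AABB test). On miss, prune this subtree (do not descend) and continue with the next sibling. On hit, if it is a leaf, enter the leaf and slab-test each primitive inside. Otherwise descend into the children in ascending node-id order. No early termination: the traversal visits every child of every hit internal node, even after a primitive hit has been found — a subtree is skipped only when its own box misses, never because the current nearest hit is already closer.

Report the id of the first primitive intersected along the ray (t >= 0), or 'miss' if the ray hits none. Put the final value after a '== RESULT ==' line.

Traverse from the root:
N0 x:[53/2,45] y:[82/3,42] z:[55/2,48] -> hit [55/2,42], descend [2, 7, 9, 15]
  N2 x:[28,87/2] y:[82/3,37] z:[55/2,77/2] -> hit [28,37], descend [10, 12, 14]
    N10 x:[83/2,87/2] y:[104/3,109/3] z:[75/2,77/2] -> miss, prune
    N12 x:[38,42] y:[103/3,37] z:[55/2,38] -> miss, prune
    N14 x:[28,77/2] y:[82/3,100/3] z:[61/2,77/2] -> hit [61/2,100/3] leaf, test {P17(miss), P19(miss)}
  N7 x:[61/2,83/2] y:[113/3,42] z:[57/2,38] -> hit [113/3,38], descend [4, 8, 11]
    N4 x:[79/2,83/2] y:[113/3,124/3] z:[57/2,34] -> miss, prune
    N8 x:[39,79/2] y:[38,39] z:[35,38] -> miss, prune
    N11 x:[61/2,67/2] y:[121/3,42] z:[65/2,73/2] -> miss, prune
  N9 x:[53/2,40] y:[109/3,122/3] z:[37,48] -> hit [37,40], descend [3, 13, 16]
    N3 x:[53/2,33] y:[109/3,39] z:[79/2,45] -> miss, prune
    N13 x:[32,67/2] y:[37,115/3] z:[93/2,48] -> miss, prune
    N16 x:[67/2,40] y:[116/3,122/3] z:[37,42] -> hit [116/3,40] leaf, test {P0(miss), P12@t=40}
  N15 x:[59/2,45] y:[88/3,104/3] z:[39,93/2] -> miss, prune

14 AABB tests over nodes [0, 2, 10, 12, 14, 7, 4, 8, 11, 9, 3, 13, 16, 15]; 2 leaves entered; closest P12.

== RESULT ==
12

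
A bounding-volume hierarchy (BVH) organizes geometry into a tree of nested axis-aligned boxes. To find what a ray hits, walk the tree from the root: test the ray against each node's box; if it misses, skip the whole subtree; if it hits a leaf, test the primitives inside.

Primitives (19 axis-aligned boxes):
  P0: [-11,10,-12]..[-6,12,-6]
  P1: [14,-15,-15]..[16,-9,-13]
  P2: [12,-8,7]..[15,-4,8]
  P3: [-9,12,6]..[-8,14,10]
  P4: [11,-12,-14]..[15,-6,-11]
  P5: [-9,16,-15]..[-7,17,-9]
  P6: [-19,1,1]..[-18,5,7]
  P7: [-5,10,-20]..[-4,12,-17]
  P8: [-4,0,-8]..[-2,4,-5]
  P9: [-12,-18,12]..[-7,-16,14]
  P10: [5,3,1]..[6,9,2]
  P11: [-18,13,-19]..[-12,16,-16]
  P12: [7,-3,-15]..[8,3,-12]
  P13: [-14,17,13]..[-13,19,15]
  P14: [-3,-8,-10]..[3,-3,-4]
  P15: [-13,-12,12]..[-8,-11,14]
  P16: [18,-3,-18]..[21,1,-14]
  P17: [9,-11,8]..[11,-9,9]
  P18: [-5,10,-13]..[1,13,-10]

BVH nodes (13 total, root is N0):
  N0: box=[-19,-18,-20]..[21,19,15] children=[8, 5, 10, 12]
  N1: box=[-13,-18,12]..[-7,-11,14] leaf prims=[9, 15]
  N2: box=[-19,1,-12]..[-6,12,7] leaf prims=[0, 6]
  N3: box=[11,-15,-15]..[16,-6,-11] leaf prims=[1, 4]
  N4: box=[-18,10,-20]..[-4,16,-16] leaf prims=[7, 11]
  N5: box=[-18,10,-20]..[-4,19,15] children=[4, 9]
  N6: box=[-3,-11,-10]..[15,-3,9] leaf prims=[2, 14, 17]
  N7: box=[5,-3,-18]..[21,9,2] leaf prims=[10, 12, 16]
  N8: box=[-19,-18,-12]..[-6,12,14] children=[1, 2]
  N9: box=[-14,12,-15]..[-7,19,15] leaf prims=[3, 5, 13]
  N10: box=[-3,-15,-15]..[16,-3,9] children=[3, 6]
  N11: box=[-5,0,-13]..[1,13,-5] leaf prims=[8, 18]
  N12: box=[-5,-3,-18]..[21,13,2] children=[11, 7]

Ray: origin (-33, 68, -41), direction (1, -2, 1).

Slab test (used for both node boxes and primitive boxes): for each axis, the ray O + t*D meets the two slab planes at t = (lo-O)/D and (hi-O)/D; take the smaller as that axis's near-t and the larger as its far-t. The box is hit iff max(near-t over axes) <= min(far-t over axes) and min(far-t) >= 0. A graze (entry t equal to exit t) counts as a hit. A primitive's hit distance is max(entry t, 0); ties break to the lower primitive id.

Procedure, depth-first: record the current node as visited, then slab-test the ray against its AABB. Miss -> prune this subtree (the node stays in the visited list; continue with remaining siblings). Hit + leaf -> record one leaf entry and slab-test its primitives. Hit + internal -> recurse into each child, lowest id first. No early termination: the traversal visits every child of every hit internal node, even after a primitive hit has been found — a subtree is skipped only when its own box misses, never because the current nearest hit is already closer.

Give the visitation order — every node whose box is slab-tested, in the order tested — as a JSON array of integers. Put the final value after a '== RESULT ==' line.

Traverse from the root:
N0 x:[14,54] y:[49/2,43] z:[21,56] -> hit [49/2,43], descend [5, 8, 10, 12]
  N5 x:[15,29] y:[49/2,29] z:[21,56] -> hit [49/2,29], descend [4, 9]
    N4 x:[15,29] y:[26,29] z:[21,25] -> miss, prune
    N9 x:[19,26] y:[49/2,28] z:[26,56] -> hit [26,26] leaf, test {P3(miss), P5@t=26, P13(miss)}
  N8 x:[14,27] y:[28,43] z:[29,55] -> miss, prune
  N10 x:[30,49] y:[71/2,83/2] z:[26,50] -> hit [71/2,83/2], descend [3, 6]
    N3 x:[44,49] y:[37,83/2] z:[26,30] -> miss, prune
    N6 x:[30,48] y:[71/2,79/2] z:[31,50] -> hit [71/2,79/2] leaf, test {P2(miss), P14@t=71/2, P17(miss)}
  N12 x:[28,54] y:[55/2,71/2] z:[23,43] -> hit [28,71/2], descend [7, 11]
    N7 x:[38,54] y:[59/2,71/2] z:[23,43] -> miss, prune
    N11 x:[28,34] y:[55/2,34] z:[28,36] -> hit [28,34] leaf, test {P8(miss), P18@t=28}

Visited [0, 5, 4, 9, 8, 10, 3, 6, 12, 7, 11]. Tests: 11 box, 3 leaf. Nearest: P5.

== RESULT ==
[0, 5, 4, 9, 8, 10, 3, 6, 12, 7, 11]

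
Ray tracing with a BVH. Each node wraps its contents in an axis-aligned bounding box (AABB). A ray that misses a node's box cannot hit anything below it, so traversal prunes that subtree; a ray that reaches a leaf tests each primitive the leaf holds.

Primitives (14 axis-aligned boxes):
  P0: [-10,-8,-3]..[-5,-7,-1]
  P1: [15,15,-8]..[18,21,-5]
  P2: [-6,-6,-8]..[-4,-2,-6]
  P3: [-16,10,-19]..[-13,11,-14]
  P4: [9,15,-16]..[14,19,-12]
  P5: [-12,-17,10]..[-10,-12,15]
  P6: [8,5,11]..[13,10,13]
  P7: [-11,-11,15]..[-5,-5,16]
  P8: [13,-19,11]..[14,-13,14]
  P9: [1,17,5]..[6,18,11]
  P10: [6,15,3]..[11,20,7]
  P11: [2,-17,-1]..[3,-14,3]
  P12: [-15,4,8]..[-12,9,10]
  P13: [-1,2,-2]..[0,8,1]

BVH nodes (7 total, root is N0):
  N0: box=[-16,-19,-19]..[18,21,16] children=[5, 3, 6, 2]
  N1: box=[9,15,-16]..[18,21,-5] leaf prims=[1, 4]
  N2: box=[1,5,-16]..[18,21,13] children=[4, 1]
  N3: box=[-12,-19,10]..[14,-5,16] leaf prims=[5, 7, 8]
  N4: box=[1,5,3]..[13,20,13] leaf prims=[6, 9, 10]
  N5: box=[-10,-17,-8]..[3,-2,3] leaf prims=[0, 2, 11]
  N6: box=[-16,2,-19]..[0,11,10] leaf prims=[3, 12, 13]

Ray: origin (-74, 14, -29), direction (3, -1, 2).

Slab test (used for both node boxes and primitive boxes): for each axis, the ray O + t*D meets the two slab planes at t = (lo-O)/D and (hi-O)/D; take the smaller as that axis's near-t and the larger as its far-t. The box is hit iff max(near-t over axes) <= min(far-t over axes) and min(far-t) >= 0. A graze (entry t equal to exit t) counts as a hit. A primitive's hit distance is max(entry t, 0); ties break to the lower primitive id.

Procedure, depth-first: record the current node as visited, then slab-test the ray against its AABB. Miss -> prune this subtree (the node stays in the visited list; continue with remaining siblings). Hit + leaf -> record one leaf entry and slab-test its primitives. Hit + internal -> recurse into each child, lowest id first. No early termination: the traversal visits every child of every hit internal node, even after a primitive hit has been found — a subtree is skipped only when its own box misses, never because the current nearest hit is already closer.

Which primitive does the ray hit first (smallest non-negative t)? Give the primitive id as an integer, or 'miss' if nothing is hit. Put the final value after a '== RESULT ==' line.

Traverse from the root:
N0 x:[58/3,92/3] y:[-7,33] z:[5,45/2] -> hit [58/3,45/2], descend [2, 3, 5, 6]
  N2 x:[25,92/3] y:[-7,9] z:[13/2,21] -> miss, prune
  N3 x:[62/3,88/3] y:[19,33] z:[39/2,45/2] -> hit [62/3,45/2] leaf, test {P5(miss), P7@t=22, P8(miss)}
  N5 x:[64/3,77/3] y:[16,31] z:[21/2,16] -> miss, prune
  N6 x:[58/3,74/3] y:[3,12] z:[5,39/2] -> miss, prune

5 AABB tests over nodes [0, 2, 3, 5, 6]; 1 leaf entered; closest P7.

== RESULT ==
7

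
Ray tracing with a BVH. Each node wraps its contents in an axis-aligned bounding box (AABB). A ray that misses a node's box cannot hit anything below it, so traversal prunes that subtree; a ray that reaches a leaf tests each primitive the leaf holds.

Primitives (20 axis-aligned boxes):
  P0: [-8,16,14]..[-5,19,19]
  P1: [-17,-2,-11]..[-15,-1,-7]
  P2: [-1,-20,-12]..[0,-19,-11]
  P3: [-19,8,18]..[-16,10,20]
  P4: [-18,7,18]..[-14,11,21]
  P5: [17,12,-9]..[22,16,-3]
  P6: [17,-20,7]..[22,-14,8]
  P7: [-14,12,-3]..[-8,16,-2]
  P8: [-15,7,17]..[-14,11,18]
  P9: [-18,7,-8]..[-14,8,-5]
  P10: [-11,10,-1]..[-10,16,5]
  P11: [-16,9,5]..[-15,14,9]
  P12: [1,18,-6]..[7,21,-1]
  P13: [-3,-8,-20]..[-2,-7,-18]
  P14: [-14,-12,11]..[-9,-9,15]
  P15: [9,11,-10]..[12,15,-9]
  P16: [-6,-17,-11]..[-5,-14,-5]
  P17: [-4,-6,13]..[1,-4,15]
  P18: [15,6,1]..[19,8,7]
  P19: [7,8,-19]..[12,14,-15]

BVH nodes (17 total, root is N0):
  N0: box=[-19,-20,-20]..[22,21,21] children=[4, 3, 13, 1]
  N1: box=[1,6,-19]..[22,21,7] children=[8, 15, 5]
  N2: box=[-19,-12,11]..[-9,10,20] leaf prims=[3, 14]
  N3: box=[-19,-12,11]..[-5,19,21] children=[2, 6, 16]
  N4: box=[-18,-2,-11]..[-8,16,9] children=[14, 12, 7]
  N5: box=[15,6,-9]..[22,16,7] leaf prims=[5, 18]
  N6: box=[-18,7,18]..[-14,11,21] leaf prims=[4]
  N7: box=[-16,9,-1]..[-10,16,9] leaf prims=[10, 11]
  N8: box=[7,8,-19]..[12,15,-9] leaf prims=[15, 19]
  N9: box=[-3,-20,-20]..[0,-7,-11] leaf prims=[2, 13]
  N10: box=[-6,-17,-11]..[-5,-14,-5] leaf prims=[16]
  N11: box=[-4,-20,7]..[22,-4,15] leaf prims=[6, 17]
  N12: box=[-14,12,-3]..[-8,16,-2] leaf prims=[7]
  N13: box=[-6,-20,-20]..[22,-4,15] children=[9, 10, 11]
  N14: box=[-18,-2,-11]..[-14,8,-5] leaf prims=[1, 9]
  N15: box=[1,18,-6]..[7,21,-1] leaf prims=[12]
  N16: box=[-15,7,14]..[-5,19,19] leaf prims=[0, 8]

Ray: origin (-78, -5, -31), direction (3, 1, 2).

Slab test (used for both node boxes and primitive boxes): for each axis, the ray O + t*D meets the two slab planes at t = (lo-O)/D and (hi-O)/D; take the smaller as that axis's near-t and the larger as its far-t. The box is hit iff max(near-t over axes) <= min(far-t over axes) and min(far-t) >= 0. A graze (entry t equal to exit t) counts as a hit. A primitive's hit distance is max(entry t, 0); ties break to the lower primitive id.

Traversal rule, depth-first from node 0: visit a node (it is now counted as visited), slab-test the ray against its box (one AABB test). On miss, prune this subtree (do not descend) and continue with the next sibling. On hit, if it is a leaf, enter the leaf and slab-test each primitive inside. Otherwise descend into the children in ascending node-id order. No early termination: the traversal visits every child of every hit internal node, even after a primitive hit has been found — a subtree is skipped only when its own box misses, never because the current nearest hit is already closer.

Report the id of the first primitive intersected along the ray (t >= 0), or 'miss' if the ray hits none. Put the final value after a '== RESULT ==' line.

Trace the traversal:
N0 x:[59/3,100/3] y:[-15,26] z:[11/2,26] -> hit [59/3,26], descend [1, 3, 4, 13]
  N1 x:[79/3,100/3] y:[11,26] z:[6,19] -> miss, prune
  N3 x:[59/3,73/3] y:[-7,24] z:[21,26] -> hit [21,24], descend [2, 6, 16]
    N2 x:[59/3,23] y:[-7,15] z:[21,51/2] -> miss, prune
    N6 x:[20,64/3] y:[12,16] z:[49/2,26] -> miss, prune
    N16 x:[21,73/3] y:[12,24] z:[45/2,25] -> hit [45/2,24] leaf, test {P0@t=70/3, P8(miss)}
  N4 x:[20,70/3] y:[3,21] z:[10,20] -> hit [20,20], descend [7, 12, 14]
    N7 x:[62/3,68/3] y:[14,21] z:[15,20] -> miss, prune
    N12 x:[64/3,70/3] y:[17,21] z:[14,29/2] -> miss, prune
    N14 x:[20,64/3] y:[3,13] z:[10,13] -> miss, prune
  N13 x:[24,100/3] y:[-15,1] z:[11/2,23] -> miss, prune

Summary -> nodes [0, 1, 3, 2, 6, 16, 4, 7, 12, 14, 13]; box-tests=11; leaf-entries=1; first=P0

== RESULT ==
0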